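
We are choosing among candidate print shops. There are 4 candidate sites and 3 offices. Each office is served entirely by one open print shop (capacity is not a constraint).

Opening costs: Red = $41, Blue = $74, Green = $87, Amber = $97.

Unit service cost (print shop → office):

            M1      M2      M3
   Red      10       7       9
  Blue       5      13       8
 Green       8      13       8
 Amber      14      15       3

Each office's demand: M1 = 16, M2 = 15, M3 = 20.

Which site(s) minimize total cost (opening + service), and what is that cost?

For any fixed open set, each office goes to its cheapest open site; total = fixed + service.
{Red, Blue, Amber}: M1→Blue 5·16=80, M2→Red 7·15=105, M3→Amber 3·20=60. Service 245; fixed 212; total 457.
{Red, Blue}: M1→Blue 5·16=80, M2→Red 7·15=105, M3→Blue 8·20=160. Service 345; fixed 115; total 460.
{Red, Amber}: service 325 + fixed 138 = 463
{Red, Blue, Green, Amber}: M1→Blue 5·16=80, M2→Red 7·15=105, M3→Amber 3·20=60. Service 245; fixed 299; total 544.
(All 15 nonempty subsets were checked; Red, Blue and Amber is lowest.)

Open Red, Blue and Amber; minimum total cost 457.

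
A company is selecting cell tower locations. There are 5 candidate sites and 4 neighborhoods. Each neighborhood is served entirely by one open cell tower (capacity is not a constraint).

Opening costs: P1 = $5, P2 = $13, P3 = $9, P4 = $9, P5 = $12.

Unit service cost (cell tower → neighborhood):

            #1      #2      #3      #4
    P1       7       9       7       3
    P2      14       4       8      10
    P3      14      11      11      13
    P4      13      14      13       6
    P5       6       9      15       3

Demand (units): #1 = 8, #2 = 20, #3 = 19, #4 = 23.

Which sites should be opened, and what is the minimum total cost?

For any fixed open set, each neighborhood goes to its cheapest open site; total = fixed + service.
{P1, P2}: #1→P1 7·8=56, #2→P2 4·20=80, #3→P1 7·19=133, #4→P1 3·23=69. Service 338; fixed 18; total 356.
{P1, P2, P5}: #1→P5 6·8=48, #2→P2 4·20=80, #3→P1 7·19=133, #4→P1 3·23=69. Service 330; fixed 30; total 360.
{P1, P2, P3}: service 338 + fixed 27 = 365
{P1, P2, P3, P4, P5}: service 330 + fixed 48 = 378
No other subset beats 356.

Open P1 and P2; minimum total cost 356.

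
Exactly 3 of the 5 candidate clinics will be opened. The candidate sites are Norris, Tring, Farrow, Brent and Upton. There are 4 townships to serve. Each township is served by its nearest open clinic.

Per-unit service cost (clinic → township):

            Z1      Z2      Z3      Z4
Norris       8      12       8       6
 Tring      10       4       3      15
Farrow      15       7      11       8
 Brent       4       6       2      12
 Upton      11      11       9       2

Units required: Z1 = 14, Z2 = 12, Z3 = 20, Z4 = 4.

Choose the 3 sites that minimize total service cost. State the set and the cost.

With exactly 3 open, each township uses its cheapest among the chosen.
{Tring, Brent, Upton}: Z1→Brent 4·14=56, Z2→Tring 4·12=48, Z3→Brent 2·20=40, Z4→Upton 2·4=8. Service cost 152.
{Norris, Tring, Brent}: service cost 168
{Norris, Brent, Upton}: service cost 176
Among all 10 size-3 choices, {Tring, Brent, Upton} is lowest.

Choose Tring, Brent and Upton; total service cost 152.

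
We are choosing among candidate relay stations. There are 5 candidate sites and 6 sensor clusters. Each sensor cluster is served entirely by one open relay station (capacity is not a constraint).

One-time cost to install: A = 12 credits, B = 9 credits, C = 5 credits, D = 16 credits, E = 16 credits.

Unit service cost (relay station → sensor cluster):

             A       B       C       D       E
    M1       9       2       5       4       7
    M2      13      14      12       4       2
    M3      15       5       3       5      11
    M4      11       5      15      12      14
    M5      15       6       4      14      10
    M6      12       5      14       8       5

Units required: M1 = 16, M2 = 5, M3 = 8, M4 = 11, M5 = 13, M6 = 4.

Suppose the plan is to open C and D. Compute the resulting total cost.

Each sensor cluster is assigned to its cheapest site among the open ones.
{C, D}: M1→D 4·16=64, M2→D 4·5=20, M3→C 3·8=24, M4→D 12·11=132, M5→C 4·13=52, M6→D 8·4=32. Service 324; fixed 21; total 345.

Total cost: 345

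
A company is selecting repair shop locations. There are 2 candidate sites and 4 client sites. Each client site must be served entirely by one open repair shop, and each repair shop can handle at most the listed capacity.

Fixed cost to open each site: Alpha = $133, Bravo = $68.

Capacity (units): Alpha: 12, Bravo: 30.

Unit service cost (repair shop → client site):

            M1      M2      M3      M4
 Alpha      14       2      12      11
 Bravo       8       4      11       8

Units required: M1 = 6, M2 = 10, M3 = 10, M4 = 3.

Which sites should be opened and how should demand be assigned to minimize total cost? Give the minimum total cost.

Minimum total cost: 290

Open {Bravo}: M1→Bravo 8·6=48, M2→Bravo 4·10=40, M3→Bravo 11·10=110, M4→Bravo 8·3=24.
Loads: Bravo carries 29/30. Service 222; fixed 68; total 290.
Next best feasible plan costs 403.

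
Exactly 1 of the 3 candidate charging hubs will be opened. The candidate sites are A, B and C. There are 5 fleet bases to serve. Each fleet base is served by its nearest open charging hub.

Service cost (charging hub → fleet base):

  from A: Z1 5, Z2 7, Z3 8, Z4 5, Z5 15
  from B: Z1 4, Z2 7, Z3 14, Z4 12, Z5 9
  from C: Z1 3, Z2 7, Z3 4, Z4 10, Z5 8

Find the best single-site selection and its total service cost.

Choose C only; total service cost 32.

With exactly 1 open, each fleet base uses its cheapest among the chosen.
{C}: Z1→C 3, Z2→C 7, Z3→C 4, Z4→C 10, Z5→C 8. Service cost 32.
{A}: service cost 40
{B}: service cost 46
Among all 3 size-1 choices, {C} is lowest.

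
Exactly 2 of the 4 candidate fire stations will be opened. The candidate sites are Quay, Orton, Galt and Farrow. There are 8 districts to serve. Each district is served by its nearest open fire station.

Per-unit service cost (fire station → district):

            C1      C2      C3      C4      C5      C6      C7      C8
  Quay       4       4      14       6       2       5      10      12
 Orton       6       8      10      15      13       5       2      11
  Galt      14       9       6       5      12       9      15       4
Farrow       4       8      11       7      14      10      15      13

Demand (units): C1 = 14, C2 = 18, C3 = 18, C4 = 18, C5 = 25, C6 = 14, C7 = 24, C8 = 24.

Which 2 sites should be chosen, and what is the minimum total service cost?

Choose Quay and Galt; total service cost 782.

With exactly 2 open, each district uses its cheapest among the chosen.
{Quay, Galt}: C1→Quay 4·14=56, C2→Quay 4·18=72, C3→Galt 6·18=108, C4→Galt 5·18=90, C5→Quay 2·25=50, C6→Quay 5·14=70, C7→Quay 10·24=240, C8→Galt 4·24=96. Service cost 782.
{Quay, Orton}: service cost 848
{Orton, Galt}: service cost 940
Among all 6 size-2 choices, {Quay, Galt} is lowest.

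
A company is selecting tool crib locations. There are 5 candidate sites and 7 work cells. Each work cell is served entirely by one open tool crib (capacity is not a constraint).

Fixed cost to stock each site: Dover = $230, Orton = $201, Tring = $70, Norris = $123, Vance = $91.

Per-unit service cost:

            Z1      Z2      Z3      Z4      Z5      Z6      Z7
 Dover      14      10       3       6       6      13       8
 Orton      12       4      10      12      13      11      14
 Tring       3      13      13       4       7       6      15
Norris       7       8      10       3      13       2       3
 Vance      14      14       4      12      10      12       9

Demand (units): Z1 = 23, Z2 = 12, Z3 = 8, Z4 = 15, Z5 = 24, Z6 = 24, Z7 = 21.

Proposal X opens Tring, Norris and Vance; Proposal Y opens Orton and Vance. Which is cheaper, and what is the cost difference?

Proposal X is cheaper by 716.

Proposal X: {Tring, Norris, Vance}: Z1→Tring 3·23=69, Z2→Norris 8·12=96, Z3→Vance 4·8=32, Z4→Norris 3·15=45, Z5→Tring 7·24=168, Z6→Norris 2·24=48, Z7→Norris 3·21=63. Service 521; fixed 284; total 805.
Proposal Y: {Orton, Vance}: Z1→Orton 12·23=276, Z2→Orton 4·12=48, Z3→Vance 4·8=32, Z4→Orton 12·15=180, Z5→Vance 10·24=240, Z6→Orton 11·24=264, Z7→Vance 9·21=189. Service 1229; fixed 292; total 1521.
Difference: |805 − 1521| = 716.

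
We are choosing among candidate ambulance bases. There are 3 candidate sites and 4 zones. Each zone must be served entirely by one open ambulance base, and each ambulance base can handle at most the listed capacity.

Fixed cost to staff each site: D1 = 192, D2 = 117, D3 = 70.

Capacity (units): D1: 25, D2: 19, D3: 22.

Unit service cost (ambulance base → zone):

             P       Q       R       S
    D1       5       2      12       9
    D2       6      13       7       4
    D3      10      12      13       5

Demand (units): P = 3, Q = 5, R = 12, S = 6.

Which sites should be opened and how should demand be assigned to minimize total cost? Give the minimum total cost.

Open {D2, D3}: P→D2 6·3=18, Q→D3 12·5=60, R→D2 7·12=84, S→D3 5·6=30.
Loads: D2 carries 15/19, D3 carries 11/22. Service 192; fixed 187; total 379.
Next best feasible plan costs 385.

Minimum total cost: 379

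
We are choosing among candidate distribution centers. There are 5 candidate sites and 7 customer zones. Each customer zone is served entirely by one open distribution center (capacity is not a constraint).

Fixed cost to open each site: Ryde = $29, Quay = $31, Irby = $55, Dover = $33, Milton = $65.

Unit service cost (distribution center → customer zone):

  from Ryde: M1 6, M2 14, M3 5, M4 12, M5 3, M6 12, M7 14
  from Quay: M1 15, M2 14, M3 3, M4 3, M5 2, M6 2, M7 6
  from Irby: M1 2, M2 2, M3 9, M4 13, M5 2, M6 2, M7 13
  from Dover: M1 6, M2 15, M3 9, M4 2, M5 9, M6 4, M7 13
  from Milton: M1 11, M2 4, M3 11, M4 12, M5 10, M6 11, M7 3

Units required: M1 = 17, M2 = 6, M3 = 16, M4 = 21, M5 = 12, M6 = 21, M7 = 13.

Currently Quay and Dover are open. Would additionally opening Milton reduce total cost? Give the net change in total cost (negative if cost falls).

Current service cost with {Quay, Dover}: 420.
Adding Milton: each customer zone re-picks its cheapest; new service cost 321, saving 99.
Extra fixed cost: 65. Net change = 65 − 99 = -34.
(Totals: 484 → 450.)

Yes — net change −34 (cost falls by 34).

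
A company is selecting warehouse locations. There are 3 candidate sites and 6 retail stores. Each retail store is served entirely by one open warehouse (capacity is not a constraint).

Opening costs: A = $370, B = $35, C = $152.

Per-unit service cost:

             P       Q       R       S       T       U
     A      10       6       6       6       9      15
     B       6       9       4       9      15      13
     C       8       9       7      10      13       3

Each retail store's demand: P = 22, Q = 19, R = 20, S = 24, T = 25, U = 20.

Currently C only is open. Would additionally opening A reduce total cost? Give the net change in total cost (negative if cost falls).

No — net change +97 (cost rises by 97).

Current service cost with {C}: 1112.
Adding A: each retail store re-picks its cheapest; new service cost 839, saving 273.
Extra fixed cost: 370. Net change = 370 − 273 = 97.
(Totals: 1264 → 1361.)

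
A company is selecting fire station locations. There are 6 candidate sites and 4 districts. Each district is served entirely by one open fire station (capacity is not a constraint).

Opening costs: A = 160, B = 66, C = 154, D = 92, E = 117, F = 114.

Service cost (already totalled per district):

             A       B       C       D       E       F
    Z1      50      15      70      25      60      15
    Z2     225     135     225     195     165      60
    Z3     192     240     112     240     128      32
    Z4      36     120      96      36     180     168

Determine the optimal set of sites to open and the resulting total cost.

Open D and F; minimum total cost 349.

For any fixed open set, each district goes to its cheapest open site; total = fixed + service.
{D, F}: Z1→F 15, Z2→F 60, Z3→F 32, Z4→D 36. Service 143; fixed 206; total 349.
{F}: service 275 + fixed 114 = 389
{B, F}: Z1→B 15, Z2→F 60, Z3→F 32, Z4→B 120. Service 227; fixed 180; total 407.
{A, B, C, D, E, F}: service 143 + fixed 703 = 846
No other subset beats 349.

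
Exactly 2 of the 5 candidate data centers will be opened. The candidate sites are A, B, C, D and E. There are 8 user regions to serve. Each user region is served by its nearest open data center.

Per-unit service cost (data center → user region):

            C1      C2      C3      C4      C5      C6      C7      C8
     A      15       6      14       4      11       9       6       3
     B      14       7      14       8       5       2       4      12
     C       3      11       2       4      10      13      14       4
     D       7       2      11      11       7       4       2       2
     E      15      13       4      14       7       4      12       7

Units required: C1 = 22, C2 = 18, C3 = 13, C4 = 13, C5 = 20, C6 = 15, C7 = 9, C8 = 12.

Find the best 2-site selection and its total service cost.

Choose C and D; total service cost 422.

With exactly 2 open, each user region uses its cheapest among the chosen.
{C, D}: C1→C 3·22=66, C2→D 2·18=36, C3→C 2·13=26, C4→C 4·13=52, C5→D 7·20=140, C6→D 4·15=60, C7→D 2·9=18, C8→D 2·12=24. Service cost 422.
{B, C}: service cost 484
{B, D}: service cost 609
Among all 10 size-2 choices, {C, D} is lowest.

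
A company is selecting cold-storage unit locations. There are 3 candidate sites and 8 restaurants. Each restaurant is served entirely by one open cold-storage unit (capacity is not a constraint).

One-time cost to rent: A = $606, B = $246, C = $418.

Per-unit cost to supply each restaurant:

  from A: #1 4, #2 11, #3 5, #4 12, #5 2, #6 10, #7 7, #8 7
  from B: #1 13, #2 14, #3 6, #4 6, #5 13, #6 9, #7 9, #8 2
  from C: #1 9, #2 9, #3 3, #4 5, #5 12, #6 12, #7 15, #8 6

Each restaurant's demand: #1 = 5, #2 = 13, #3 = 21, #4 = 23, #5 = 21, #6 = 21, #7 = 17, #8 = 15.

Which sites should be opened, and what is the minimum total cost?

For any fixed open set, each restaurant goes to its cheapest open site; total = fixed + service.
{B}: #1→B 13·5=65, #2→B 14·13=182, #3→B 6·21=126, #4→B 6·23=138, #5→B 13·21=273, #6→B 9·21=189, #7→B 9·17=153, #8→B 2·15=30. Service 1156; fixed 246; total 1402.
{C}: #1→C 9·5=45, #2→C 9·13=117, #3→C 3·21=63, #4→C 5·23=115, #5→C 12·21=252, #6→C 12·21=252, #7→C 15·17=255, #8→C 6·15=90. Service 1189; fixed 418; total 1607.
{A}: service 1020 + fixed 606 = 1626
{A, B, C}: #1→A 4·5=20, #2→C 9·13=117, #3→C 3·21=63, #4→C 5·23=115, #5→A 2·21=42, #6→B 9·21=189, #7→A 7·17=119, #8→B 2·15=30. Service 695; fixed 1270; total 1965.
No other subset beats 1402.

Open B only; minimum total cost 1402.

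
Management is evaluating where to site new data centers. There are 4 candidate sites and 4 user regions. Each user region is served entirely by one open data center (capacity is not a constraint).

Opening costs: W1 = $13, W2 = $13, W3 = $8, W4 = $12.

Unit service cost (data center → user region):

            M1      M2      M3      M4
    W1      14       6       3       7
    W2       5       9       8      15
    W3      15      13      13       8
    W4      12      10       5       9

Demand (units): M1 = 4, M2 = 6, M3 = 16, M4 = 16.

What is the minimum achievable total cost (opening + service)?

For any fixed open set, each user region goes to its cheapest open site; total = fixed + service.
{W1, W2}: M1→W2 5·4=20, M2→W1 6·6=36, M3→W1 3·16=48, M4→W1 7·16=112. Service 216; fixed 26; total 242.
{W1, W2, W3}: service 216 + fixed 34 = 250
{W1, W2, W4}: service 216 + fixed 38 = 254
{W1, W2, W3, W4}: service 216 + fixed 46 = 262
No other subset beats 242.

Minimum total cost: 242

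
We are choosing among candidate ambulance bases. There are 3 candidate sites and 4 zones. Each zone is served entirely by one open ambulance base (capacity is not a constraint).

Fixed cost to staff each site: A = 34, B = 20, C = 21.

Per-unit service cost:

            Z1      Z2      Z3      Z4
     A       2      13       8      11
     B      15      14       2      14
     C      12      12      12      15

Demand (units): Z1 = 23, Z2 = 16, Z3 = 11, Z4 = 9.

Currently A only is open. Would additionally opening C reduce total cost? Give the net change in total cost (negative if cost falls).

No — net change +5 (cost rises by 5).

Current service cost with {A}: 441.
Adding C: each zone re-picks its cheapest; new service cost 425, saving 16.
Extra fixed cost: 21. Net change = 21 − 16 = 5.
(Totals: 475 → 480.)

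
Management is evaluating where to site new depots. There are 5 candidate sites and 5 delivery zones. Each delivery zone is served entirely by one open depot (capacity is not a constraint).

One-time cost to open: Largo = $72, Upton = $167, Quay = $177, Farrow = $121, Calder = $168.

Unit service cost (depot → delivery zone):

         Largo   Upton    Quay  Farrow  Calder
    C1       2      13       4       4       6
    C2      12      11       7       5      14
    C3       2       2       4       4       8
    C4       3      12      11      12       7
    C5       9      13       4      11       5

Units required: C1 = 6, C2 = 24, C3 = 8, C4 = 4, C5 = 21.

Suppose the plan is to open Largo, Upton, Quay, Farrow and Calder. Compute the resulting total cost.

Each delivery zone is assigned to its cheapest site among the open ones.
{Largo, Upton, Quay, Farrow, Calder}: C1→Largo 2·6=12, C2→Farrow 5·24=120, C3→Largo 2·8=16, C4→Largo 3·4=12, C5→Quay 4·21=84. Service 244; fixed 705; total 949.

Total cost: 949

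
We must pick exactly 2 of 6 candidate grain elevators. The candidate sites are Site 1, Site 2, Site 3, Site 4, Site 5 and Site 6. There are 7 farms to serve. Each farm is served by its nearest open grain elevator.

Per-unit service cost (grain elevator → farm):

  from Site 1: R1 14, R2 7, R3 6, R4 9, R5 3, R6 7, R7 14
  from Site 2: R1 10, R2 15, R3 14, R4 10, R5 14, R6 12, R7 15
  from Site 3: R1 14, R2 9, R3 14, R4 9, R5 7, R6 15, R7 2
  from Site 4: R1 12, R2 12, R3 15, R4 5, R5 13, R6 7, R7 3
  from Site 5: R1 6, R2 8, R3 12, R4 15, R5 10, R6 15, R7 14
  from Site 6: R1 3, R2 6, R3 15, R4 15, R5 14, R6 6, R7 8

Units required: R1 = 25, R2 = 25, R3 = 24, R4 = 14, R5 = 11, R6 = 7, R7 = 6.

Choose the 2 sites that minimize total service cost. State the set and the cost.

With exactly 2 open, each farm uses its cheapest among the chosen.
{Site 1, Site 6}: R1→Site 6 3·25=75, R2→Site 6 6·25=150, R3→Site 1 6·24=144, R4→Site 1 9·14=126, R5→Site 1 3·11=33, R6→Site 6 6·7=42, R7→Site 6 8·6=48. Service cost 618.
{Site 1, Site 5}: service cost 761
{Site 1, Site 4}: service cost 789
Among all 15 size-2 choices, {Site 1, Site 6} is lowest.

Choose Site 1 and Site 6; total service cost 618.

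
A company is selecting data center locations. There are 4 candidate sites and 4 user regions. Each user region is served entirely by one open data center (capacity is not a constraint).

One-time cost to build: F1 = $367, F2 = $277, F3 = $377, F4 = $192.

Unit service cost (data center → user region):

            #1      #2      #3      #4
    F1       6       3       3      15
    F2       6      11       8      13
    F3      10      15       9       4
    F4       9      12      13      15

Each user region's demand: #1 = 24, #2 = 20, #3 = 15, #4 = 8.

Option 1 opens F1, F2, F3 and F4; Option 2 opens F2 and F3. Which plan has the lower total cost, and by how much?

Option 2 is cheaper by 324.

Option 1: {F1, F2, F3, F4}: #1→F1 6·24=144, #2→F1 3·20=60, #3→F1 3·15=45, #4→F3 4·8=32. Service 281; fixed 1213; total 1494.
Option 2: {F2, F3}: #1→F2 6·24=144, #2→F2 11·20=220, #3→F2 8·15=120, #4→F3 4·8=32. Service 516; fixed 654; total 1170.
Difference: |1494 − 1170| = 324.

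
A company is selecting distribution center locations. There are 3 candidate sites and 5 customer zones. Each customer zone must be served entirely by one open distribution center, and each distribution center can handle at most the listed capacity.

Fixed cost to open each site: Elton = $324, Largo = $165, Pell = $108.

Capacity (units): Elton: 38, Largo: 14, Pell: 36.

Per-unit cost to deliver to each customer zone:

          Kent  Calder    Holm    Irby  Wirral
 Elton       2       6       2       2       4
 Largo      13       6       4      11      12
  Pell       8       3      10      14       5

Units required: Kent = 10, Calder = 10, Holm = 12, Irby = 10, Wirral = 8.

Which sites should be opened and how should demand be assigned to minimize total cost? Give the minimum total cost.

Open {Elton, Pell}: Kent→Elton 2·10=20, Calder→Pell 3·10=30, Holm→Elton 2·12=24, Irby→Elton 2·10=20, Wirral→Pell 5·8=40.
Loads: Elton carries 32/38, Pell carries 18/36. Service 134; fixed 432; total 566.
Next best feasible plan costs 618.

Minimum total cost: 566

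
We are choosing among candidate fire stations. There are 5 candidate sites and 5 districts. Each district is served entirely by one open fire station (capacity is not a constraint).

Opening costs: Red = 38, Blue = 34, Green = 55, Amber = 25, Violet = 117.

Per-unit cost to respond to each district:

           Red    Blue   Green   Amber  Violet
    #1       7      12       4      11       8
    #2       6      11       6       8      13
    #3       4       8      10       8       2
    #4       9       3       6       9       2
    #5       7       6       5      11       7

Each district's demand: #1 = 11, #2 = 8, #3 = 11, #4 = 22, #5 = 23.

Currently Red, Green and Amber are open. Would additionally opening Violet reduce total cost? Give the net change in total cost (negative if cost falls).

No — net change +7 (cost rises by 7).

Current service cost with {Red, Green, Amber}: 383.
Adding Violet: each district re-picks its cheapest; new service cost 273, saving 110.
Extra fixed cost: 117. Net change = 117 − 110 = 7.
(Totals: 501 → 508.)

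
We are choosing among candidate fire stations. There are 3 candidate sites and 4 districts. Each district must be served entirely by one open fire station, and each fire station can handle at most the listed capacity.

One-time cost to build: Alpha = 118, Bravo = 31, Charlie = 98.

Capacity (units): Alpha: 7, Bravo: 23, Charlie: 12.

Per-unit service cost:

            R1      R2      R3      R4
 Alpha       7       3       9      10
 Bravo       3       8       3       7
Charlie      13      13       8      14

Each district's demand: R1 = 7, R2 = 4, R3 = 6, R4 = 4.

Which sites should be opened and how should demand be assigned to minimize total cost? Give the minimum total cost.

Open {Bravo}: R1→Bravo 3·7=21, R2→Bravo 8·4=32, R3→Bravo 3·6=18, R4→Bravo 7·4=28.
Loads: Bravo carries 21/23. Service 99; fixed 31; total 130.
Next best feasible plan costs 228.

Minimum total cost: 130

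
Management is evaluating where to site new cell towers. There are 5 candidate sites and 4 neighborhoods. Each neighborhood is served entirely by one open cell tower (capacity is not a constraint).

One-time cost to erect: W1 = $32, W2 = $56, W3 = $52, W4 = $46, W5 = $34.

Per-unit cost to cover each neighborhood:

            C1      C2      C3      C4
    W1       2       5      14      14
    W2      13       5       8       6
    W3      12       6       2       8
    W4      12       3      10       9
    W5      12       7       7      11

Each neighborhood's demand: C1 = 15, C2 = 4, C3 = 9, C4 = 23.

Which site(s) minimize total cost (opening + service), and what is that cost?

For any fixed open set, each neighborhood goes to its cheapest open site; total = fixed + service.
{W1, W3}: C1→W1 2·15=30, C2→W1 5·4=20, C3→W3 2·9=18, C4→W3 8·23=184. Service 252; fixed 84; total 336.
{W1, W2, W3}: C1→W1 2·15=30, C2→W1 5·4=20, C3→W3 2·9=18, C4→W2 6·23=138. Service 206; fixed 140; total 346.
{W1, W2}: service 260 + fixed 88 = 348
{W1, W2, W3, W4, W5}: service 198 + fixed 220 = 418
No other subset beats 336.

Open W1 and W3; minimum total cost 336.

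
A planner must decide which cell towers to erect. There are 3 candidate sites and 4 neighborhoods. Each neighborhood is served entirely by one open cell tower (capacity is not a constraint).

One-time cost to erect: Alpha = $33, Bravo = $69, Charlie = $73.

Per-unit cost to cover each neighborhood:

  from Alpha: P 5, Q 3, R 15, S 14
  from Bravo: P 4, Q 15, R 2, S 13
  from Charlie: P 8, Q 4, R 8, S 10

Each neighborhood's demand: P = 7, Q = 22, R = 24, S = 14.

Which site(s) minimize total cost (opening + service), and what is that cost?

For any fixed open set, each neighborhood goes to its cheapest open site; total = fixed + service.
{Alpha, Bravo}: P→Bravo 4·7=28, Q→Alpha 3·22=66, R→Bravo 2·24=48, S→Bravo 13·14=182. Service 324; fixed 102; total 426.
{Bravo, Charlie}: P→Bravo 4·7=28, Q→Charlie 4·22=88, R→Bravo 2·24=48, S→Charlie 10·14=140. Service 304; fixed 142; total 446.
{Alpha, Bravo, Charlie}: service 282 + fixed 175 = 457
{Alpha}: service 657 + fixed 33 = 690
No other subset beats 426.

Open Alpha and Bravo; minimum total cost 426.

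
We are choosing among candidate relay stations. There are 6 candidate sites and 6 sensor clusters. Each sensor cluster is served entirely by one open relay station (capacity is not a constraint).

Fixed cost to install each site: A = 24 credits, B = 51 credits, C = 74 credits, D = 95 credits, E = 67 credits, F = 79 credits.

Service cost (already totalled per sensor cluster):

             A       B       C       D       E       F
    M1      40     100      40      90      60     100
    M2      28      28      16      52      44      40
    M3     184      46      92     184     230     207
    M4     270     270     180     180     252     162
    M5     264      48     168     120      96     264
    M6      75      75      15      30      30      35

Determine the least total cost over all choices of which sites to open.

Minimum total cost: 470

For any fixed open set, each sensor cluster goes to its cheapest open site; total = fixed + service.
{B, C}: M1→C 40, M2→C 16, M3→B 46, M4→C 180, M5→B 48, M6→C 15. Service 345; fixed 125; total 470.
{A, B, C}: service 345 + fixed 149 = 494
{A, B, F}: M1→A 40, M2→A 28, M3→B 46, M4→F 162, M5→B 48, M6→F 35. Service 359; fixed 154; total 513.
{A, B, C, D, E, F}: M1→A 40, M2→C 16, M3→B 46, M4→F 162, M5→B 48, M6→C 15. Service 327; fixed 390; total 717.
No other subset beats 470.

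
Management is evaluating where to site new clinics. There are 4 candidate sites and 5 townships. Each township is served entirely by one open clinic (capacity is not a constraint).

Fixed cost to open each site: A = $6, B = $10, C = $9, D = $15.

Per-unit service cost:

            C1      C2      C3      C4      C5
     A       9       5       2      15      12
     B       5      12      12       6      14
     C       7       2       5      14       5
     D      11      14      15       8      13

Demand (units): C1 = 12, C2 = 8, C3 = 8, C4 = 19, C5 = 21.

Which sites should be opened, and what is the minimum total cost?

For any fixed open set, each township goes to its cheapest open site; total = fixed + service.
{A, B, C}: C1→B 5·12=60, C2→C 2·8=16, C3→A 2·8=16, C4→B 6·19=114, C5→C 5·21=105. Service 311; fixed 25; total 336.
{A, B, C, D}: service 311 + fixed 40 = 351
{B, C}: C1→B 5·12=60, C2→C 2·8=16, C3→C 5·8=40, C4→B 6·19=114, C5→C 5·21=105. Service 335; fixed 19; total 354.
{A}: C1→A 9·12=108, C2→A 5·8=40, C3→A 2·8=16, C4→A 15·19=285, C5→A 12·21=252. Service 701; fixed 6; total 707.
No other subset beats 336.

Open A, B and C; minimum total cost 336.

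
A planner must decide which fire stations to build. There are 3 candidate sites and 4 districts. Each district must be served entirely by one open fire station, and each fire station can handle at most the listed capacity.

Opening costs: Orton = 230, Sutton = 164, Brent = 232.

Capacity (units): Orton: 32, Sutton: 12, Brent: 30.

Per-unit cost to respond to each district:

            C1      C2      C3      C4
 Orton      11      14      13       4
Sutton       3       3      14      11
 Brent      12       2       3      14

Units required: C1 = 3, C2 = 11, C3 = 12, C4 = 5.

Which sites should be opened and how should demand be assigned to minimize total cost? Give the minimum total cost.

Minimum total cost: 518

Open {Sutton, Brent}: C1→Sutton 3·3=9, C2→Brent 2·11=22, C3→Brent 3·12=36, C4→Sutton 11·5=55.
Loads: Sutton carries 8/12, Brent carries 23/30. Service 122; fixed 396; total 518.
Next best feasible plan costs 533.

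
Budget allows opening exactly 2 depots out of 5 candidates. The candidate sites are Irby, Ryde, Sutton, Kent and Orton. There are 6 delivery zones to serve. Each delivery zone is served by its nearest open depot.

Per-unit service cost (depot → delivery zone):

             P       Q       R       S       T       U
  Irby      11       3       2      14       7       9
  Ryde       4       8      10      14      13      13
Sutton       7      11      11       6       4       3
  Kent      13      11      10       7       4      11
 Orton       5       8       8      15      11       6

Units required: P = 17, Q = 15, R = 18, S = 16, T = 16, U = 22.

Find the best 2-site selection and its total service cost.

With exactly 2 open, each delivery zone uses its cheapest among the chosen.
{Irby, Sutton}: P→Sutton 7·17=119, Q→Irby 3·15=45, R→Irby 2·18=36, S→Sutton 6·16=96, T→Sutton 4·16=64, U→Sutton 3·22=66. Service cost 426.
{Sutton, Orton}: service cost 575
{Ryde, Sutton}: service cost 594
Among all 10 size-2 choices, {Irby, Sutton} is lowest.

Choose Irby and Sutton; total service cost 426.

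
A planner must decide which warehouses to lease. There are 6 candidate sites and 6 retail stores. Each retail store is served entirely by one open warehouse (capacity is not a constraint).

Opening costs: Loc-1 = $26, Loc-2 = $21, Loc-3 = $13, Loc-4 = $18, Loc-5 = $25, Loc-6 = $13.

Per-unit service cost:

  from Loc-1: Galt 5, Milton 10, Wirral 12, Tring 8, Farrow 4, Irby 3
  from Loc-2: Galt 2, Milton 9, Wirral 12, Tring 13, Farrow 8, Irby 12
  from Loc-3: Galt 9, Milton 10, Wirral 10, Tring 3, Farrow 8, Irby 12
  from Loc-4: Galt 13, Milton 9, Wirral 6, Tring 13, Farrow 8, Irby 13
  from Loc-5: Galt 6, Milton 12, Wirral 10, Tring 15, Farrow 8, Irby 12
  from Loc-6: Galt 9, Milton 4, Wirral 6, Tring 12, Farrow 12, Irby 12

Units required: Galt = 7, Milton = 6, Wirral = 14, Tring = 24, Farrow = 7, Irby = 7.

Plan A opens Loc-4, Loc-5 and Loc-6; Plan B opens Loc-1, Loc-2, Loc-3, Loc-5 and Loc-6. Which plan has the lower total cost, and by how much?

Plan A: {Loc-4, Loc-5, Loc-6}: Galt→Loc-5 6·7=42, Milton→Loc-6 4·6=24, Wirral→Loc-4 6·14=84, Tring→Loc-6 12·24=288, Farrow→Loc-4 8·7=56, Irby→Loc-5 12·7=84. Service 578; fixed 56; total 634.
Plan B: {Loc-1, Loc-2, Loc-3, Loc-5, Loc-6}: Galt→Loc-2 2·7=14, Milton→Loc-6 4·6=24, Wirral→Loc-6 6·14=84, Tring→Loc-3 3·24=72, Farrow→Loc-1 4·7=28, Irby→Loc-1 3·7=21. Service 243; fixed 98; total 341.
Difference: |634 − 341| = 293.

Plan B is cheaper by 293.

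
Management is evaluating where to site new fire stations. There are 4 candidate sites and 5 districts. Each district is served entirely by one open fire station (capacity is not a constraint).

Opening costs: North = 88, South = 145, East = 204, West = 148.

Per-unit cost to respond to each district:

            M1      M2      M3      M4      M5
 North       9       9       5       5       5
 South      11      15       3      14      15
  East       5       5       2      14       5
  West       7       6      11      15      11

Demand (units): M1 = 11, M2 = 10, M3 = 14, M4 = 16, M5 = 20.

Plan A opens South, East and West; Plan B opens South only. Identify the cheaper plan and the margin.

Plan A is cheaper by 28.

Plan A: {South, East, West}: M1→East 5·11=55, M2→East 5·10=50, M3→East 2·14=28, M4→South 14·16=224, M5→East 5·20=100. Service 457; fixed 497; total 954.
Plan B: {South}: M1→South 11·11=121, M2→South 15·10=150, M3→South 3·14=42, M4→South 14·16=224, M5→South 15·20=300. Service 837; fixed 145; total 982.
Difference: |954 − 982| = 28.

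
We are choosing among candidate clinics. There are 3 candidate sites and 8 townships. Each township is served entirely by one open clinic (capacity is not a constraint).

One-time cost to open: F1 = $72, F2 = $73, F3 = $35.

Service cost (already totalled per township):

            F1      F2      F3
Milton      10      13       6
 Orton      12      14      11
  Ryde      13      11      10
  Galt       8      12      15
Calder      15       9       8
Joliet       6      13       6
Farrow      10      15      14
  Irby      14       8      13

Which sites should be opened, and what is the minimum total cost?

Open F3 only; minimum total cost 118.

For any fixed open set, each township goes to its cheapest open site; total = fixed + service.
{F3}: Milton→F3 6, Orton→F3 11, Ryde→F3 10, Galt→F3 15, Calder→F3 8, Joliet→F3 6, Farrow→F3 14, Irby→F3 13. Service 83; fixed 35; total 118.
{F1}: service 88 + fixed 72 = 160
{F2}: service 95 + fixed 73 = 168
{F1, F2, F3}: Milton→F3 6, Orton→F3 11, Ryde→F3 10, Galt→F1 8, Calder→F3 8, Joliet→F1 6, Farrow→F1 10, Irby→F2 8. Service 67; fixed 180; total 247.
No other subset beats 118.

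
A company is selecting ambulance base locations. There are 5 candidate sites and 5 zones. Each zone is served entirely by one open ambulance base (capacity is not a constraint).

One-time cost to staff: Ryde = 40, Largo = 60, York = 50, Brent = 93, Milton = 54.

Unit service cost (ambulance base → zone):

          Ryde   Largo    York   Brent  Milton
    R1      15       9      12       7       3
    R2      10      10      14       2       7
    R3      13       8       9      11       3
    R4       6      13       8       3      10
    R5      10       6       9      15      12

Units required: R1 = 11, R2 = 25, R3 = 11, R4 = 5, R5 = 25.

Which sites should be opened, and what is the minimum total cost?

Open Largo, Brent and Milton; minimum total cost 488.

For any fixed open set, each zone goes to its cheapest open site; total = fixed + service.
{Largo, Brent, Milton}: R1→Milton 3·11=33, R2→Brent 2·25=50, R3→Milton 3·11=33, R4→Brent 3·5=15, R5→Largo 6·25=150. Service 281; fixed 207; total 488.
{Ryde, Largo, Brent, Milton}: service 281 + fixed 247 = 528
{Largo, Brent}: R1→Brent 7·11=77, R2→Brent 2·25=50, R3→Largo 8·11=88, R4→Brent 3·5=15, R5→Largo 6·25=150. Service 380; fixed 153; total 533.
{Ryde, Largo, York, Brent, Milton}: service 281 + fixed 297 = 578
No other subset beats 488.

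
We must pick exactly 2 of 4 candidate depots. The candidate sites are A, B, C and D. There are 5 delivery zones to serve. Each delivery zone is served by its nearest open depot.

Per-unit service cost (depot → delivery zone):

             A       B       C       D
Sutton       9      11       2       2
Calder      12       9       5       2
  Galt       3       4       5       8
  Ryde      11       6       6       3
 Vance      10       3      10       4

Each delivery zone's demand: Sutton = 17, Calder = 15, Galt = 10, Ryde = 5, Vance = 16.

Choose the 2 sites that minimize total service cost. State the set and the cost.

With exactly 2 open, each delivery zone uses its cheapest among the chosen.
{B, D}: Sutton→D 2·17=34, Calder→D 2·15=30, Galt→B 4·10=40, Ryde→D 3·5=15, Vance→B 3·16=48. Service cost 167.
{A, D}: service cost 173
{C, D}: service cost 193
Among all 6 size-2 choices, {B, D} is lowest.

Choose B and D; total service cost 167.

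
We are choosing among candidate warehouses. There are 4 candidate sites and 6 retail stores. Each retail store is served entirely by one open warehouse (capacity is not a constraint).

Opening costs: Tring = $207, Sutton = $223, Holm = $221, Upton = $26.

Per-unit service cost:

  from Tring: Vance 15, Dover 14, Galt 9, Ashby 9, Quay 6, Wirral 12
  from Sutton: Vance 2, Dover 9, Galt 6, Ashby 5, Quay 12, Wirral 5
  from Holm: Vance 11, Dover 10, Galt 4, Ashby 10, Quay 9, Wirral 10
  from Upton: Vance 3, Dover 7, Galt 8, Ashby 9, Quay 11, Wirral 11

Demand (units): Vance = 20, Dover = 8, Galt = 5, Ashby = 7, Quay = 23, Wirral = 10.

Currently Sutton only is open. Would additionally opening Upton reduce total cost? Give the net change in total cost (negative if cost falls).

Current service cost with {Sutton}: 503.
Adding Upton: each retail store re-picks its cheapest; new service cost 464, saving 39.
Extra fixed cost: 26. Net change = 26 − 39 = -13.
(Totals: 726 → 713.)

Yes — net change −13 (cost falls by 13).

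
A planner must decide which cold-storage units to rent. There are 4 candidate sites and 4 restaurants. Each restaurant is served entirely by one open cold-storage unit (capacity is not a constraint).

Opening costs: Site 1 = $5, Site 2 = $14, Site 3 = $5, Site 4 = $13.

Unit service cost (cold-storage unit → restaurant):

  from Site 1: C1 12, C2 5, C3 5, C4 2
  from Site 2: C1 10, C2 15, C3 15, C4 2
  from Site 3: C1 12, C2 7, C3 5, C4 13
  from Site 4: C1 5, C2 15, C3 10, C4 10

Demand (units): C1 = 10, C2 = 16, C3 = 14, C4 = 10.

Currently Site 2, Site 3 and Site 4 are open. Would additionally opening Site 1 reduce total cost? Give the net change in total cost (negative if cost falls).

Yes — net change −27 (cost falls by 27).

Current service cost with {Site 2, Site 3, Site 4}: 252.
Adding Site 1: each restaurant re-picks its cheapest; new service cost 220, saving 32.
Extra fixed cost: 5. Net change = 5 − 32 = -27.
(Totals: 284 → 257.)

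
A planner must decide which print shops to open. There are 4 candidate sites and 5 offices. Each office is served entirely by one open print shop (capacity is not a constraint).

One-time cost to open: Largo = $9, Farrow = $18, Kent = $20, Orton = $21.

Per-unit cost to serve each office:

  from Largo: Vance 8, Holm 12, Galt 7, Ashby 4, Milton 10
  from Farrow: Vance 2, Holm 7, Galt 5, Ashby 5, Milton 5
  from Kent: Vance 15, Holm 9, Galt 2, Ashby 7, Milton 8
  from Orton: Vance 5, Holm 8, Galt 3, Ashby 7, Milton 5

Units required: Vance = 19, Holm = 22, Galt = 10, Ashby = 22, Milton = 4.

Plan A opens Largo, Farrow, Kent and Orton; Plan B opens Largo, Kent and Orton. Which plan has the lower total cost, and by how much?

Plan A is cheaper by 61.

Plan A: {Largo, Farrow, Kent, Orton}: Vance→Farrow 2·19=38, Holm→Farrow 7·22=154, Galt→Kent 2·10=20, Ashby→Largo 4·22=88, Milton→Farrow 5·4=20. Service 320; fixed 68; total 388.
Plan B: {Largo, Kent, Orton}: Vance→Orton 5·19=95, Holm→Orton 8·22=176, Galt→Kent 2·10=20, Ashby→Largo 4·22=88, Milton→Orton 5·4=20. Service 399; fixed 50; total 449.
Difference: |388 − 449| = 61.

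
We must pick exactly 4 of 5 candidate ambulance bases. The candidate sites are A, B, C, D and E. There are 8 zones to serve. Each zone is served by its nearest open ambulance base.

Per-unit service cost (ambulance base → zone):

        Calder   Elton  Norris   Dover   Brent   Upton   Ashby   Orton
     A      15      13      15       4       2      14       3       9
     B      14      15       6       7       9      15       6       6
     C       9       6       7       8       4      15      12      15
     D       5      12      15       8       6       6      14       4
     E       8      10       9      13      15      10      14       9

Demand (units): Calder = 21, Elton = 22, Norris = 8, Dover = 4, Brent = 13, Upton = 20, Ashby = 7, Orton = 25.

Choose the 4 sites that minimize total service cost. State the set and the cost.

With exactly 4 open, each zone uses its cheapest among the chosen.
{A, B, C, D}: Calder→D 5·21=105, Elton→C 6·22=132, Norris→B 6·8=48, Dover→A 4·4=16, Brent→A 2·13=26, Upton→D 6·20=120, Ashby→A 3·7=21, Orton→D 4·25=100. Service cost 568.
{A, C, D, E}: service cost 576
{B, C, D, E}: service cost 627
Among all 5 size-4 choices, {A, B, C, D} is lowest.

Choose A, B, C and D; total service cost 568.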